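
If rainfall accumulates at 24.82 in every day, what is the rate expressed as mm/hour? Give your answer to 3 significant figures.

24.82 in/day × 25.4 mm/in × 0.0416667 day/hour = 26.3 mm/hour.

26.3 mm/hour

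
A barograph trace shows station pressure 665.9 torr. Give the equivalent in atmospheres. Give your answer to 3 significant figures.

1 mmHg = 0.00131579 atm, so 665.9 × 0.00131579 = 0.876 atm.

0.876 atm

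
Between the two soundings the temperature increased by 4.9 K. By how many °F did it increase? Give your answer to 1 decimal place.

8.8 °F

Converting a difference, only the 9/5 scale factor applies: Δ°F = 4.9 × 1.8 = 8.8 °F.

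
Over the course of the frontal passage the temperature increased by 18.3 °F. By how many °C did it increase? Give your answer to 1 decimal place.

Converting a difference, only the 9/5 scale factor applies: Δ°C = 18.3 × 0.5556 = 10.2 °C.

10.2 °C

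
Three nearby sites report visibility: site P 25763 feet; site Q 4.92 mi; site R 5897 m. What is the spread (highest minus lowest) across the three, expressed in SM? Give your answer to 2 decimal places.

1.26 SM

site P: 25763 ft = 4.8794 SM.
site R: 5897 m = 3.6642 SM.
Spread: 4.9200 − 3.6642 = 1.26 SM.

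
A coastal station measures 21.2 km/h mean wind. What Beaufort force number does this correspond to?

21.2 km/h = 5.9 m/s, which is Beaufort 4 (moderate breeze, 5.5–7.9 m/s).

Beaufort force 4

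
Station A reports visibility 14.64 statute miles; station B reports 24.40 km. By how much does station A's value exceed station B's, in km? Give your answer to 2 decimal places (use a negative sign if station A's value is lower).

-0.84 km

station A: 14.64 SM = 23.5608 km.
Difference: 23.5608 − 24.4000 = -0.84 km.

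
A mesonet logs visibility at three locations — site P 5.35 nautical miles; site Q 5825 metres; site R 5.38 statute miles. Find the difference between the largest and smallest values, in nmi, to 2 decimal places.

2.20 nmi

site Q: 5825 m = 3.1452 nmi.
site R: 5.38 SM = 4.6751 nmi.
Spread: 5.3500 − 3.1452 = 2.20 nmi.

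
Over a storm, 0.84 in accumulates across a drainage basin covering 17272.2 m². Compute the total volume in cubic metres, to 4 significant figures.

368.5 cubic metres

Depth: 0.84 in × 25.4 = 21.336 mm.
1 mm over 1 m² is 1 L, so volume = 21.336 × 17272.2 = 368519.66 L = 368.5 m³.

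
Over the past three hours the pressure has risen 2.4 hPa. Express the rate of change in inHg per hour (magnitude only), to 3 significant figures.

0.0236 inHg per hour

2.4 hPa / 3 h × 0.02953 inHg/hPa = 0.0236 inHg/h.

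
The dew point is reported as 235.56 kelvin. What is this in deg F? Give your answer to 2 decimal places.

-35.66 °F

First to °C: -37.59 °C.
Then to °F: -35.66 °F.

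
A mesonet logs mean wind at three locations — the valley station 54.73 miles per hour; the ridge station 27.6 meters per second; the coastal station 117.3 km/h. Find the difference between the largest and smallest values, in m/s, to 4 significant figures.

the valley station: 54.73 mph = 24.46650 m/s.
the coastal station: 117.3 km/h = 32.58333 m/s.
Spread: 32.58333 − 24.46650 = 8.117 m/s.

8.117 m/s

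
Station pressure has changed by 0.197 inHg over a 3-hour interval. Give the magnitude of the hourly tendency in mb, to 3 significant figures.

2.22 mb per hour

0.197 inHg / 3 h × 33.8639 mb/inHg = 2.22 mb/h.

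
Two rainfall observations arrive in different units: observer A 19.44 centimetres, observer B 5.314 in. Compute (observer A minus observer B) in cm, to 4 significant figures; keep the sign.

observer B: 5.314 in = 13.49756 cm.
Difference: 19.44000 − 13.49756 = 5.942 cm.

5.942 cm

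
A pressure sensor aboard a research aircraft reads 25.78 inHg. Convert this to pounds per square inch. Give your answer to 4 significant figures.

1 inHg = 0.491154 psi, so 25.78 × 0.491154 = 12.66 psi.

12.66 psi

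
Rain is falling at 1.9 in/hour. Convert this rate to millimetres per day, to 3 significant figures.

1.9 in/hour × 25.4 mm/in × 24 hour/day = 1160 mm/day.

1160 mm/day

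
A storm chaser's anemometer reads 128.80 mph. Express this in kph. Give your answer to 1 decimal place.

207.3 km/h

1 mph = 1.60934 km/h, so 128.80 × 1.60934 = 207.3 km/h.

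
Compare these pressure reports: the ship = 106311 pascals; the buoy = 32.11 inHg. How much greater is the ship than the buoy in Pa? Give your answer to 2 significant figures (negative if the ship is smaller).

the buoy: 32.11 inHg = 108736.95 Pa.
Difference: 106311.00 − 108736.95 = -2400 Pa.

-2400 Pa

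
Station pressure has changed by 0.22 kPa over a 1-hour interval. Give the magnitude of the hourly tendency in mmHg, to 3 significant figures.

0.22 kPa / 1 h × 7.50062 mmHg/kPa = 1.65 mmHg/h.

1.65 mmHg per hour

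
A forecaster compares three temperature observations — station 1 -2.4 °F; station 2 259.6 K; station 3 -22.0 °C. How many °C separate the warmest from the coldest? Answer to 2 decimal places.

8.45 °C

station 1: -2.4 °F = -19.111 °C.
station 2: 259.6 K = -13.550 °C.
Spread: (-13.550) − (-22.000) = 8.450 °C.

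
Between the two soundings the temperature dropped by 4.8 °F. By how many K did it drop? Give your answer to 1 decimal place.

2.7 K

A change of 1 °C equals a change of 1.8 °F: ΔK = 4.8 × 0.5556 = 2.7 K.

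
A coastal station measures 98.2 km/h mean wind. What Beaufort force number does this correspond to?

Beaufort force 10

98.2 km/h = 27.3 m/s, which is Beaufort 10 (storm, 24.5–28.4 m/s).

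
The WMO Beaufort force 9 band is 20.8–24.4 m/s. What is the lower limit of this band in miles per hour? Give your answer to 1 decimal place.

46.5 mph

20.8–24.4 m/s × 2.237 = 46.5–54.6 mph.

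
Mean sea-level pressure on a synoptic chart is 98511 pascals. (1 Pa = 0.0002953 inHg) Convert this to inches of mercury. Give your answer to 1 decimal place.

1 Pa = 0.0002953 inHg, so 98511 × 0.0002953 = 29.1 inHg.

29.1 inHg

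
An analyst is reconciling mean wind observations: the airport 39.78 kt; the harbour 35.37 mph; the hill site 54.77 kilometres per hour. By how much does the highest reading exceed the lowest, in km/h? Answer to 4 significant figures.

18.90 km/h

the airport: 39.78 kt = 73.6726 km/h.
the harbour: 35.37 mph = 56.9225 km/h.
Spread: 73.6726 − 54.7700 = 18.90 km/h.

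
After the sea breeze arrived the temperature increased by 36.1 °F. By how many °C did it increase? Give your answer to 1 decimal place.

A change of 1 °C equals a change of 1.8 °F: Δ°C = 36.1 × 0.5556 = 20.1 °C.

20.1 °C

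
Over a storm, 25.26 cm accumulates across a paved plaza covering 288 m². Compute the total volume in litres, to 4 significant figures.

Depth: 25.26 cm × 10 = 252.6 mm.
1 mm over 1 m² is 1 L, so volume = 252.6 × 288 = 72748.8 L ≈ 72750 L.

72750 litres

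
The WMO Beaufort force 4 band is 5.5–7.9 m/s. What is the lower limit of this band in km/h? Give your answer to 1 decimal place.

5.5–7.9 m/s × 3.6 = 19.8–28.4 km/h.

19.8 km/h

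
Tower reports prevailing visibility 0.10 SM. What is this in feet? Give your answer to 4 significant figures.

528.0 ft

1 SM = 5280 ft, so 0.10 × 5280 = 528.0 ft.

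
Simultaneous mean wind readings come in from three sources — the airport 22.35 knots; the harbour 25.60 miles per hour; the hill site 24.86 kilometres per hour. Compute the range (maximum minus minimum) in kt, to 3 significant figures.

8.93 kt

the harbour: 25.60 mph = 22.2458 kt.
the hill site: 24.86 km/h = 13.4233 kt.
Spread: 22.3500 − 13.4233 = 8.93 kt.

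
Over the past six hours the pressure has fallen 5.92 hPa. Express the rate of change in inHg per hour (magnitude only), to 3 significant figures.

0.0291 inHg per hour

5.92 hPa / 6 h × 0.02953 inHg/hPa = 0.0291 inHg/h.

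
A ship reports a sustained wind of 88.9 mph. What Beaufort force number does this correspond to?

88.9 mph = 39.7 m/s, which is Beaufort 12 (hurricane force, ≥32.7 m/s).

Beaufort force 12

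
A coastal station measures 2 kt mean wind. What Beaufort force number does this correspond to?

2 kt lies in the Beaufort 1 band (light air, 1–3 kt).

Beaufort force 1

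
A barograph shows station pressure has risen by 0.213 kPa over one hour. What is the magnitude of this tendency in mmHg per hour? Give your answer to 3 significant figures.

1.60 mmHg per hour

0.213 kPa / 1 h × 7.50062 mmHg/kPa = 1.60 mmHg/h.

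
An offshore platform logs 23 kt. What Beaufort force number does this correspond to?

Beaufort force 6

23 kt lies in the Beaufort 6 band (strong breeze, 22–27 kt).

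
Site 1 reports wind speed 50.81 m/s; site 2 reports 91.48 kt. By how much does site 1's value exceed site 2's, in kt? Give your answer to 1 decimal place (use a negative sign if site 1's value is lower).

site 1: 50.81 m/s = 98.767 kt.
Difference: 98.767 − 91.480 = 7.3 kt.

7.3 kt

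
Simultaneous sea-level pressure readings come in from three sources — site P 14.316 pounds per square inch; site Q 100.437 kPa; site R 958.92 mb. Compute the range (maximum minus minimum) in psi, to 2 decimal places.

site Q: 100.437 kPa = 14.5672 psi.
site R: 958.92 mb = 13.9080 psi.
Spread: 14.5672 − 13.9080 = 0.66 psi.

0.66 psi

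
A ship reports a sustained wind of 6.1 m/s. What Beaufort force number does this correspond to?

Beaufort force 4

6.1 m/s lies in the Beaufort 4 band (moderate breeze, 5.5–7.9 m/s).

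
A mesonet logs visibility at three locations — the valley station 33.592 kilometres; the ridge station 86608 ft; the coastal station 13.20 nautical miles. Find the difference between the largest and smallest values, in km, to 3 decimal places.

9.146 km

the ridge station: 86608 ft = 26.39812 km.
the coastal station: 13.20 nmi = 24.44640 km.
Spread: 33.59200 − 24.44640 = 9.146 km.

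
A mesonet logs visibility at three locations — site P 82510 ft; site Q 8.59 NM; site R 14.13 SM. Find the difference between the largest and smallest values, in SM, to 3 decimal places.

site P: 82510 ft = 15.62689 SM.
site Q: 8.59 nmi = 9.88520 SM.
Spread: 15.62689 − 9.88520 = 5.742 SM.

5.742 SM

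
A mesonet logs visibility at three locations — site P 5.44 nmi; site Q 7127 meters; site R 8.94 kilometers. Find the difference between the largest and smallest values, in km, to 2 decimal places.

2.95 km

site P: 5.44 nmi = 10.0749 km.
site Q: 7127 m = 7.1270 km.
Spread: 10.0749 − 7.1270 = 2.95 km.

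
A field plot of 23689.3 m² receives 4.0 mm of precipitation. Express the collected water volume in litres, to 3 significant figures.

1 mm over 1 m² is 1 L, so volume = 4 × 23689.3 = 94757.2 L ≈ 94800 L.

94800 litres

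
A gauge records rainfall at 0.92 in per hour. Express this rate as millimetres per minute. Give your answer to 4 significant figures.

0.92 in/hour × 25.4 mm/in × 0.0166667 hour/minute = 0.3895 mm/minute.

0.3895 mm/minute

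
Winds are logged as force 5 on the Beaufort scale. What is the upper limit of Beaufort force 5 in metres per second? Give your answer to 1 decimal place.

10.7 m/s

Beaufort 5 (fresh breeze) spans 8.0–10.7 m/s.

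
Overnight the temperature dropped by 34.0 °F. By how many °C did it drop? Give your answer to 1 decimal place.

18.9 °C

Converting a difference, only the 9/5 scale factor applies: Δ°C = 34.0 × 0.5556 = 18.9 °C.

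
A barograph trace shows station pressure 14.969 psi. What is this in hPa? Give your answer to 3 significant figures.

1030 hPa

1 psi = 68.9476 hPa, so 14.969 × 68.9476 = 1030 hPa.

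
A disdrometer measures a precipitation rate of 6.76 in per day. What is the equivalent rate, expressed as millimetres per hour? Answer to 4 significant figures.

6.76 in/day × 25.4 mm/in × 0.0416667 day/hour = 7.154 mm/hour.

7.154 mm/hour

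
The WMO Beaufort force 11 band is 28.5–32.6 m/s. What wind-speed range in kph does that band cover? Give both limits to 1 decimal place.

28.5–32.6 m/s × 3.6 = 102.6–117.4 km/h.

102.6 to 117.4 km/h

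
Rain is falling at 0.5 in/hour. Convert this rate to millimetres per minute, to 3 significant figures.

0.5 in/hour × 25.4 mm/in × 0.0166667 hour/minute = 0.212 mm/minute.

0.212 mm/minute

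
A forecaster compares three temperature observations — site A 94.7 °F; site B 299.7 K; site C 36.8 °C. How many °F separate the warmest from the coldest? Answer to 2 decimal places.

site A: 94.7 °F = 34.833 °C.
site B: 299.7 K = 26.550 °C.
Spread: 36.800 − 26.550 = 10.250 °C = 18.45 °F.

18.45 °F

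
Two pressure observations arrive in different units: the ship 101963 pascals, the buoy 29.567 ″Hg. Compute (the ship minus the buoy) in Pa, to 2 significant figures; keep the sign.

1800 Pa

the buoy: 29.567 inHg = 100125.36 Pa.
Difference: 101963.00 − 100125.36 = 1800 Pa.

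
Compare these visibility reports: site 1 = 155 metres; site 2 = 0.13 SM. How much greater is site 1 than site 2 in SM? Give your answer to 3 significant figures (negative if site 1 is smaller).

-0.0337 SM

site 1: 155 m = 0.096313 SM.
Difference: 0.096313 − 0.130000 = -0.0337 SM.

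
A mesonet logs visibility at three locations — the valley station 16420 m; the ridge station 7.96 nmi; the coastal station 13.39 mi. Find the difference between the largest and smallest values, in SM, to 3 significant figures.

4.23 SM

the valley station: 16420 m = 10.2029 SM.
the ridge station: 7.96 nmi = 9.1602 SM.
Spread: 13.3900 − 9.1602 = 4.23 SM.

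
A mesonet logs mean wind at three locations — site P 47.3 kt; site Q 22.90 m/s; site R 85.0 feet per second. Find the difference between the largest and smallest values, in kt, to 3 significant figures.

5.85 kt

site Q: 22.90 m/s = 44.5140 kt.
site R: 85.0 ft/s = 50.3611 kt.
Spread: 50.3611 − 44.5140 = 5.85 kt.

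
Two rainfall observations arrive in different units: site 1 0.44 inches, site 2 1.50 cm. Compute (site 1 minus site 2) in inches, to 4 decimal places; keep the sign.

site 2: 1.50 cm = 0.590551 in.
Difference: 0.440000 − 0.590551 = -0.1506 in.

-0.1506 in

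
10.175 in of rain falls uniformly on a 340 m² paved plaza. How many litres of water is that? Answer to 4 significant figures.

Depth: 10.175 in × 25.4 = 258.445 mm.
1 mm over 1 m² is 1 L, so volume = 258.445 × 340 = 87871.3 L ≈ 87870 L.

87870 litres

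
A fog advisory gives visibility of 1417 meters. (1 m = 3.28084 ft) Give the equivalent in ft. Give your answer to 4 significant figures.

4649 ft

1 m = 3.28084 ft, so 1417 × 3.28084 = 4649 ft.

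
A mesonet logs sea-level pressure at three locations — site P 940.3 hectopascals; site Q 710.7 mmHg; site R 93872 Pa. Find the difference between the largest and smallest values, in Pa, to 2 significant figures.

880 Pa

site P: 940.3 hPa = 94030.00 Pa.
site Q: 710.7 mmHg = 94752.22 Pa.
Spread: 94752.22 − 93872.00 = 880 Pa.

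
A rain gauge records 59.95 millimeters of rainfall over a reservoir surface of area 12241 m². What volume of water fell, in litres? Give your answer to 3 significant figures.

1 mm over 1 m² is 1 L, so volume = 59.95 × 12241 = 733847.95 L ≈ 734000 L.

734000 litres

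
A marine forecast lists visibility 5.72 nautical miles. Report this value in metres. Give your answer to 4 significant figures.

1 nmi = 1852 m, so 5.72 × 1852 = 10590 m.

10590 m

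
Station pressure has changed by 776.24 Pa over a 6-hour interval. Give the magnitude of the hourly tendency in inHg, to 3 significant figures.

0.0382 inHg per hour

776.24 Pa / 6 h × 0.0002953 inHg/Pa = 0.0382 inHg/h.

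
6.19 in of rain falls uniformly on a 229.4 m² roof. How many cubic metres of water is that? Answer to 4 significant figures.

Depth: 6.19 in × 25.4 = 157.226 mm.
1 mm over 1 m² is 1 L, so volume = 157.226 × 229.4 = 36067.644 L = 36.07 m³.

36.07 cubic metres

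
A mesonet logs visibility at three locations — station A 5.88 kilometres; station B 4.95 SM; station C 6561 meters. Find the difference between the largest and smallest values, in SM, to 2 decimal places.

station A: 5.88 km = 3.6537 SM.
station C: 6561 m = 4.0768 SM.
Spread: 4.9500 − 3.6537 = 1.30 SM.

1.30 SM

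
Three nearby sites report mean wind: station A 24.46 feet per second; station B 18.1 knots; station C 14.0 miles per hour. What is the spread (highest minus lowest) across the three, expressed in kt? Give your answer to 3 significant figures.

station A: 24.46 ft/s = 14.4922 kt.
station C: 14.0 mph = 12.1657 kt.
Spread: 18.1000 − 12.1657 = 5.93 kt.

5.93 kt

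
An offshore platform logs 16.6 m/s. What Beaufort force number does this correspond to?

Beaufort force 7

16.6 m/s lies in the Beaufort 7 band (near gale, 13.9–17.1 m/s).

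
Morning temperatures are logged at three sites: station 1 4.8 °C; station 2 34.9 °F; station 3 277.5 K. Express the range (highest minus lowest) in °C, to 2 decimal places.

station 2: 34.9 °F = 1.611 °C.
station 3: 277.5 K = 4.350 °C.
Spread: 4.800 − 1.611 = 3.189 °C.

3.19 °C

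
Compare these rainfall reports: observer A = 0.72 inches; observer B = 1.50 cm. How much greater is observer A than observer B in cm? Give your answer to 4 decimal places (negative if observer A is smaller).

observer A: 0.72 in = 1.828800 cm.
Difference: 1.828800 − 1.500000 = 0.3288 cm.

0.3288 cm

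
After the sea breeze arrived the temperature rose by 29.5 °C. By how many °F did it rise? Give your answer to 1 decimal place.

53.1 °F

For a temperature change the 32° offset cancels: Δ°F = 29.5 × 1.8 = 53.1 °F.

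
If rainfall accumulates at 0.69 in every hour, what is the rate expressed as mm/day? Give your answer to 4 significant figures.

0.69 in/hour × 25.4 mm/in × 24 hour/day = 420.6 mm/day.

420.6 mm/day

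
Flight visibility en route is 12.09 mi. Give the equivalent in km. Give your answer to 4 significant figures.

19.46 km

1 SM = 1.60934 km, so 12.09 × 1.60934 = 19.46 km.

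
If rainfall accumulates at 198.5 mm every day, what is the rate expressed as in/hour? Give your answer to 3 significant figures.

0.326 in/hour

198.5 mm/day × 0.0393701 in/mm × 0.0416667 day/hour = 0.326 in/hour.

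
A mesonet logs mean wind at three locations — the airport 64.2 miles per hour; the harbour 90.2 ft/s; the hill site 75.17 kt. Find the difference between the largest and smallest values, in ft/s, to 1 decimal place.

the airport: 64.2 mph = 94.160 ft/s.
the hill site: 75.17 kt = 126.873 ft/s.
Spread: 126.873 − 90.200 = 36.7 ft/s.

36.7 ft/s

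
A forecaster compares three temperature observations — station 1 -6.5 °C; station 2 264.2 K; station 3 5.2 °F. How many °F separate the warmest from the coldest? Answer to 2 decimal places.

station 2: 264.2 K = -8.950 °C.
station 3: 5.2 °F = -14.889 °C.
Spread: (-6.500) − (-14.889) = 8.389 °C = 15.10 °F.

15.10 °F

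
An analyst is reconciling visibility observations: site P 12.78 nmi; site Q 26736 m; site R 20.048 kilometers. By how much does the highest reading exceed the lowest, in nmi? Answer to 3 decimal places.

3.611 nmi

site Q: 26736 m = 14.43629 nmi.
site R: 20.048 km = 10.82505 nmi.
Spread: 14.43629 − 10.82505 = 3.611 nmi.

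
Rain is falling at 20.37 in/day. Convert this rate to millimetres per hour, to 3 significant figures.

21.6 mm/hour

20.37 in/day × 25.4 mm/in × 0.0416667 day/hour = 21.6 mm/hour.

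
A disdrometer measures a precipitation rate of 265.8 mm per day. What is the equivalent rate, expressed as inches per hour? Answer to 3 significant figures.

0.436 in/hour

265.8 mm/day × 0.0393701 in/mm × 0.0416667 day/hour = 0.436 in/hour.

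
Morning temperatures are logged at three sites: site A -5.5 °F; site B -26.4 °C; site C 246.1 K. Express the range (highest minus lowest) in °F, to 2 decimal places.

site A: -5.5 °F = -20.833 °C.
site C: 246.1 K = -27.050 °C.
Spread: (-20.833) − (-27.050) = 6.217 °C = 11.19 °F.

11.19 °F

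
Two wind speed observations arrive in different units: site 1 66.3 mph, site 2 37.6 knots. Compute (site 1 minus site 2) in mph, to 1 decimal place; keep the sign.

site 2: 37.6 kt = 43.269 mph.
Difference: 66.300 − 43.269 = 23.0 mph.

23.0 mph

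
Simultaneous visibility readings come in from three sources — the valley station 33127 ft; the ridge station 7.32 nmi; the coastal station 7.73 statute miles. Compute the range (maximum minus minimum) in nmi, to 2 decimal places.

1.87 nmi

the valley station: 33127 ft = 5.4520 nmi.
the coastal station: 7.73 SM = 6.7172 nmi.
Spread: 7.3200 − 5.4520 = 1.87 nmi.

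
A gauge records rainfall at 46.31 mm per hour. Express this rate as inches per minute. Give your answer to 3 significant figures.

0.0304 in/minute

46.31 mm/hour × 0.0393701 in/mm × 0.0166667 hour/minute = 0.0304 in/minute.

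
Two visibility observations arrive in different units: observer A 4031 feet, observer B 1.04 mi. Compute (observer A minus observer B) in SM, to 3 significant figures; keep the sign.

observer A: 4031 ft = 0.76345 SM.
Difference: 0.76345 − 1.04000 = -0.277 SM.

-0.277 SM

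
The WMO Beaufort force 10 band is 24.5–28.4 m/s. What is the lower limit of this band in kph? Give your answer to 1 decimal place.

24.5–28.4 m/s × 3.6 = 88.2–102.2 km/h.

88.2 km/h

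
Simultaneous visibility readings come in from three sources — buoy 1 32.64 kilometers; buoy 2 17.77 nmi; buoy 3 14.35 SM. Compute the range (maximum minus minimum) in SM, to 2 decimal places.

buoy 1: 32.64 km = 20.2816 SM.
buoy 2: 17.77 nmi = 20.4494 SM.
Spread: 20.4494 − 14.3500 = 6.10 SM.

6.10 SM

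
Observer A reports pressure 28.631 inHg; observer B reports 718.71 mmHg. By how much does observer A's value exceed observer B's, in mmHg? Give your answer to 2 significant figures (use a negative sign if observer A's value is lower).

observer A: 28.631 inHg = 727.227 mmHg.
Difference: 727.227 − 718.710 = 8.5 mmHg.

8.5 mmHg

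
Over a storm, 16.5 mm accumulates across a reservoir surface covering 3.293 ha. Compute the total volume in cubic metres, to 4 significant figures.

543.3 cubic metres

Area: 3.293 ha = 32930 m².
1 mm over 1 m² is 1 L, so volume = 16.5 × 32930 = 543345 L = 543.3 m³.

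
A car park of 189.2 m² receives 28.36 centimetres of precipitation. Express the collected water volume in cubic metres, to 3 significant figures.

53.7 cubic metres

Depth: 28.36 cm × 10 = 283.6 mm.
1 mm over 1 m² is 1 L, so volume = 283.6 × 189.2 = 53657.12 L = 53.7 m³.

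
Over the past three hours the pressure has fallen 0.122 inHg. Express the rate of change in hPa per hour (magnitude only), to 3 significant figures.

0.122 inHg / 3 h × 33.8639 hPa/inHg = 1.38 hPa/h.

1.38 hPa per hour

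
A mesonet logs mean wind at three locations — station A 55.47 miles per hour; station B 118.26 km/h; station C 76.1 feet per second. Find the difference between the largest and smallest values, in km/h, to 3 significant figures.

34.8 km/h

station A: 55.47 mph = 89.270 km/h.
station C: 76.1 ft/s = 83.503 km/h.
Spread: 118.260 − 83.503 = 34.8 km/h.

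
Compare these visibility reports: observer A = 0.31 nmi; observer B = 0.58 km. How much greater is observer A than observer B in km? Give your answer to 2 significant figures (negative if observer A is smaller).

observer A: 0.31 nmi = 0.574120 km.
Difference: 0.574120 − 0.580000 = -0.0059 km.

-0.0059 km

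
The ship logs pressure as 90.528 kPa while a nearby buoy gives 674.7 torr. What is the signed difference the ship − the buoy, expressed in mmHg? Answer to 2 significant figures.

the ship: 90.528 kPa = 679.016 mmHg.
Difference: 679.016 − 674.700 = 4.3 mmHg.

4.3 mmHg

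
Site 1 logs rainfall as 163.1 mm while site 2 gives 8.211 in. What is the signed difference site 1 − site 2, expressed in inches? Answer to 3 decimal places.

site 1: 163.1 mm = 6.42126 in.
Difference: 6.42126 − 8.21100 = -1.790 in.

-1.790 in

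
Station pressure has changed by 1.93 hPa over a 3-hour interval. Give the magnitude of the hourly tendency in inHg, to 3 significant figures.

1.93 hPa / 3 h × 0.02953 inHg/hPa = 0.0190 inHg/h.

0.0190 inHg per hour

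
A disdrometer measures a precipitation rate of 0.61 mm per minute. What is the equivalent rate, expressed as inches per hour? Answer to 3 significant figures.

1.44 in/hour

0.61 mm/minute × 0.0393701 in/mm × 60 minute/hour = 1.44 in/hour.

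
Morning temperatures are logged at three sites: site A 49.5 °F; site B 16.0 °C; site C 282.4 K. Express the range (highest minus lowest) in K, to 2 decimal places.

6.75 K

site A: 49.5 °F = 9.722 °C.
site C: 282.4 K = 9.250 °C.
Spread: 16.000 − 9.250 = 6.750 °C.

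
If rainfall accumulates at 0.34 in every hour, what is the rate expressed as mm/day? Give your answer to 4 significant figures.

0.34 in/hour × 25.4 mm/in × 24 hour/day = 207.3 mm/day.

207.3 mm/day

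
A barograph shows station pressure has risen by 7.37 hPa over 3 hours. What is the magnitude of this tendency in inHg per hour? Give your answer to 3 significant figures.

0.0725 inHg per hour

7.37 hPa / 3 h × 0.02953 inHg/hPa = 0.0725 inHg/h.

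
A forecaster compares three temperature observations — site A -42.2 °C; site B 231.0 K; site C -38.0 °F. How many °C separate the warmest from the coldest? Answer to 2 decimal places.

site B: 231.0 K = -42.150 °C.
site C: -38.0 °F = -38.889 °C.
Spread: (-38.889) − (-42.200) = 3.311 °C.

3.31 °C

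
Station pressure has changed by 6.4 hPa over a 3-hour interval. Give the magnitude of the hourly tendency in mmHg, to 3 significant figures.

1.60 mmHg per hour

6.4 hPa / 3 h × 0.750062 mmHg/hPa = 1.60 mmHg/h.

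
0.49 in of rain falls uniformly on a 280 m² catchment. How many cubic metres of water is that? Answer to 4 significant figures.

3.485 cubic metres

Depth: 0.49 in × 25.4 = 12.446 mm.
1 mm over 1 m² is 1 L, so volume = 12.446 × 280 = 3484.88 L = 3.485 m³.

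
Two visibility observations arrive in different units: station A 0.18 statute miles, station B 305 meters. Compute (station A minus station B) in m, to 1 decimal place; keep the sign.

-15.3 m

station A: 0.18 SM = 289.682 m.
Difference: 289.682 − 305.000 = -15.3 m.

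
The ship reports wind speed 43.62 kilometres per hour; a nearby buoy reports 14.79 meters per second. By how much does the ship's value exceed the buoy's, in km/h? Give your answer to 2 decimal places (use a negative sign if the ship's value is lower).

the buoy: 14.79 m/s = 53.2440 km/h.
Difference: 43.6200 − 53.2440 = -9.62 km/h.

-9.62 km/h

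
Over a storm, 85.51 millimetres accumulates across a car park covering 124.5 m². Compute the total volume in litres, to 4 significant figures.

10650 litres

1 mm over 1 m² is 1 L, so volume = 85.51 × 124.5 = 10645.995 L ≈ 10650 L.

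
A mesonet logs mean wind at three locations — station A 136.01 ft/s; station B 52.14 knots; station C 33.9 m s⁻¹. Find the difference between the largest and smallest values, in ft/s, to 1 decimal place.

48.0 ft/s

station B: 52.14 kt = 88.002 ft/s.
station C: 33.9 m/s = 111.220 ft/s.
Spread: 136.010 − 88.002 = 48.0 ft/s.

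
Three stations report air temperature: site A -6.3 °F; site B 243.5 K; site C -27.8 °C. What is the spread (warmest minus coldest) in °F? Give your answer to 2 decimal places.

15.07 °F

site A: -6.3 °F = -21.278 °C.
site B: 243.5 K = -29.650 °C.
Spread: (-21.278) − (-29.650) = 8.372 °C = 15.07 °F.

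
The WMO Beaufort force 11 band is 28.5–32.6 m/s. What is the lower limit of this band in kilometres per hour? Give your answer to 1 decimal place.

28.5–32.6 m/s × 3.6 = 102.6–117.4 km/h.

102.6 km/h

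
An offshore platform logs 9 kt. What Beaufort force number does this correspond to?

9 kt lies in the Beaufort 3 band (gentle breeze, 7–10 kt).

Beaufort force 3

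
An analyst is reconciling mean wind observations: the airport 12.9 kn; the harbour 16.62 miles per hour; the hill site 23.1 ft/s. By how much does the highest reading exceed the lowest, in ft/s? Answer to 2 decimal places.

2.60 ft/s

the airport: 12.9 kt = 21.7727 ft/s.
the harbour: 16.62 mph = 24.3760 ft/s.
Spread: 24.3760 − 21.7727 = 2.60 ft/s.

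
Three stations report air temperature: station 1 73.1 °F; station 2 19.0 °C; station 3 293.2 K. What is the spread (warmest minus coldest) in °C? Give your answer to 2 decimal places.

station 1: 73.1 °F = 22.833 °C.
station 3: 293.2 K = 20.050 °C.
Spread: 22.833 − 19.000 = 3.833 °C.

3.83 °C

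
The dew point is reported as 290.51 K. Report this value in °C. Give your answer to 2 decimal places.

17.36 °C

°C = 290.51 − 273.15 = 17.36 °C.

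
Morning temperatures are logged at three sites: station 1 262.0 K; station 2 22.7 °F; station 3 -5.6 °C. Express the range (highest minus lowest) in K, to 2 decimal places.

station 1: 262.0 K = -11.150 °C.
station 2: 22.7 °F = -5.167 °C.
Spread: (-5.167) − (-11.150) = 5.983 °C.

5.98 K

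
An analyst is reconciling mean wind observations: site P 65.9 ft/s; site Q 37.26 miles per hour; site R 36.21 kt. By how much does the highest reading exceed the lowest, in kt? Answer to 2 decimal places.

site P: 65.9 ft/s = 39.0447 kt.
site Q: 37.26 mph = 32.3781 kt.
Spread: 39.0447 − 32.3781 = 6.67 kt.

6.67 kt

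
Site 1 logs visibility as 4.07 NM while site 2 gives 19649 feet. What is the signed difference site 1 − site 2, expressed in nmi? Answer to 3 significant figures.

site 2: 19649 ft = 3.23381 nmi.
Difference: 4.07000 − 3.23381 = 0.836 nmi.

0.836 nmi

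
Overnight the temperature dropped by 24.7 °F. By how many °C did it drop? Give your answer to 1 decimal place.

For a temperature change the 32° offset cancels: Δ°C = 24.7 × 0.5556 = 13.7 °C.

13.7 °C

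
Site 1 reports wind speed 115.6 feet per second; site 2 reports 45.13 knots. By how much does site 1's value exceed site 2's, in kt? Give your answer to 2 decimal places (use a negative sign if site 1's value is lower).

site 1: 115.6 ft/s = 68.4911 kt.
Difference: 68.4911 − 45.1300 = 23.36 kt.

23.36 kt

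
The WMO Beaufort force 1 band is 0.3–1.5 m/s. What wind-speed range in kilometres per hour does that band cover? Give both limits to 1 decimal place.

0.3–1.5 m/s × 3.6 = 1.1–5.4 km/h.

1.1 to 5.4 km/h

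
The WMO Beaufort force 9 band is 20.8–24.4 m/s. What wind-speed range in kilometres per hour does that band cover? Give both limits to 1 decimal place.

74.9 to 87.8 km/h

20.8–24.4 m/s × 3.6 = 74.9–87.8 km/h.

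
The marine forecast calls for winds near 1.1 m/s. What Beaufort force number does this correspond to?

1.1 m/s lies in the Beaufort 1 band (light air, 0.3–1.5 m/s).

Beaufort force 1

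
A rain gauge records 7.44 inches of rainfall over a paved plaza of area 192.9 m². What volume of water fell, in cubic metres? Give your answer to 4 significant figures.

36.45 cubic metres

Depth: 7.44 in × 25.4 = 188.976 mm.
1 mm over 1 m² is 1 L, so volume = 188.976 × 192.9 = 36453.47 L = 36.45 m³.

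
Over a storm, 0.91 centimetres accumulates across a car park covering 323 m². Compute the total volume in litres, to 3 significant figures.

2940 litres

Depth: 0.91 cm × 10 = 9.1 mm.
1 mm over 1 m² is 1 L, so volume = 9.1 × 323 = 2939.3 L ≈ 2940 L.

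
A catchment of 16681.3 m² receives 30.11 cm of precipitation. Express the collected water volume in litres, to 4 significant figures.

Depth: 30.11 cm × 10 = 301.1 mm.
1 mm over 1 m² is 1 L, so volume = 301.1 × 16681.3 = 5022739.4 L ≈ 5023000 L.

5023000 litres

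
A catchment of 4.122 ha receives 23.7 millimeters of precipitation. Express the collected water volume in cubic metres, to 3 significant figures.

Area: 4.122 ha = 41220 m².
1 mm over 1 m² is 1 L, so volume = 23.7 × 41220 = 976914 L = 977 m³.

977 cubic metres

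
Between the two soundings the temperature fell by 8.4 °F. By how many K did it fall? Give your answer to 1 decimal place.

4.7 K

For a temperature change the 32° offset cancels: ΔK = 8.4 × 0.5556 = 4.7 K.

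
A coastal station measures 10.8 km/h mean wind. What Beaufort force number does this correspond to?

10.8 km/h = 3.0 m/s, which is Beaufort 2 (light breeze, 1.6–3.3 m/s).

Beaufort force 2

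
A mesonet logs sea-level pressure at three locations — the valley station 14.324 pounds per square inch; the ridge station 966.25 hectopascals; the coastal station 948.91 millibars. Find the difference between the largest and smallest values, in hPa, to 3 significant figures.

38.7 hPa

the valley station: 14.324 psi = 987.605 hPa.
the coastal station: 948.91 mb = 948.910 hPa.
Spread: 987.605 − 948.910 = 38.7 hPa.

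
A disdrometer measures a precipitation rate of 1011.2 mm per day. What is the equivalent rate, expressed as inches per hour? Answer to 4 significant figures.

1.659 in/hour

1011.2 mm/day × 0.0393701 in/mm × 0.0416667 day/hour = 1.659 in/hour.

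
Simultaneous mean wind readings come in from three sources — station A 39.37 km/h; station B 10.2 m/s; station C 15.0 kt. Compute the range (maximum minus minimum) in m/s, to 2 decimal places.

3.22 m/s

station A: 39.37 km/h = 10.9361 m/s.
station C: 15.0 kt = 7.7167 m/s.
Spread: 10.9361 − 7.7167 = 3.22 m/s.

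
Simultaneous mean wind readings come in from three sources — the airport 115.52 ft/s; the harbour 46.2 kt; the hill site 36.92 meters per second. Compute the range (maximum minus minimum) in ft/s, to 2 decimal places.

43.15 ft/s

the harbour: 46.2 kt = 77.9768 ft/s.
the hill site: 36.92 m/s = 121.1286 ft/s.
Spread: 121.1286 − 77.9768 = 43.15 ft/s.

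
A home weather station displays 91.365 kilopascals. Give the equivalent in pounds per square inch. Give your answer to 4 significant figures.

13.25 psi

1 kPa = 0.145038 psi, so 91.365 × 0.145038 = 13.25 psi.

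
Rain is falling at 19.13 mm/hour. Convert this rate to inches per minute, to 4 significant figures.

19.13 mm/hour × 0.0393701 in/mm × 0.0166667 hour/minute = 0.01255 in/minute.

0.01255 in/minute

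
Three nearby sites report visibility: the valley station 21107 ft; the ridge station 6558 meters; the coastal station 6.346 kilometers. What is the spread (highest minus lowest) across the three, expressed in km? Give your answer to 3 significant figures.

the valley station: 21107 ft = 6.43341 km.
the ridge station: 6558 m = 6.55800 km.
Spread: 6.55800 − 6.34600 = 0.212 km.

0.212 km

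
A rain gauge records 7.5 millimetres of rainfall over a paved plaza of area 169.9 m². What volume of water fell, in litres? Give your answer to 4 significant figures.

1 mm over 1 m² is 1 L, so volume = 7.5 × 169.9 = 1274.25 L ≈ 1274 L.

1274 litres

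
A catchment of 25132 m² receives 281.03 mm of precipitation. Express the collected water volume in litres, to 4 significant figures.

1 mm over 1 m² is 1 L, so volume = 281.03 × 25132 = 7062846 L ≈ 7063000 L.

7063000 litres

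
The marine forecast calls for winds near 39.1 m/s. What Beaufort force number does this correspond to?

Beaufort force 12

39.1 m/s lies in the Beaufort 12 band (hurricane force, ≥32.7 m/s).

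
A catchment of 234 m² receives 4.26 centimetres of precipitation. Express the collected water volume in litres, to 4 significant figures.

Depth: 4.26 cm × 10 = 42.6 mm.
1 mm over 1 m² is 1 L, so volume = 42.6 × 234 = 9968.4 L ≈ 9968 L.

9968 litres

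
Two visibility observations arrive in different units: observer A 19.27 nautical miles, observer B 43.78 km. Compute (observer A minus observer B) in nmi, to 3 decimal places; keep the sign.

observer B: 43.78 km = 23.63931 nmi.
Difference: 19.27000 − 23.63931 = -4.369 nmi.

-4.369 nmi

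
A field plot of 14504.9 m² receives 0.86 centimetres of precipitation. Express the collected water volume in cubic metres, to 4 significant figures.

Depth: 0.86 cm × 10 = 8.6 mm.
1 mm over 1 m² is 1 L, so volume = 8.6 × 14504.9 = 124742.14 L = 124.7 m³.

124.7 cubic metres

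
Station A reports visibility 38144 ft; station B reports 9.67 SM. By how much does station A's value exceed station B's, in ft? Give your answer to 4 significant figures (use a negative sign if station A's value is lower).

-12910 ft

station B: 9.67 SM = 51057.60 ft.
Difference: 38144.00 − 51057.60 = -12910 ft.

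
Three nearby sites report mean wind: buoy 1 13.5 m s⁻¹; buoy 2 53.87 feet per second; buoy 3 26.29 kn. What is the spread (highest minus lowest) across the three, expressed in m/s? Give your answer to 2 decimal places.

2.92 m/s

buoy 2: 53.87 ft/s = 16.4196 m/s.
buoy 3: 26.29 kt = 13.5247 m/s.
Spread: 16.4196 − 13.5000 = 2.92 m/s.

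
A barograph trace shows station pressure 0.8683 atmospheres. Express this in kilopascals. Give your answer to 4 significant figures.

1 atm = 101.325 kPa, so 0.8683 × 101.325 = 87.98 kPa.

87.98 kPa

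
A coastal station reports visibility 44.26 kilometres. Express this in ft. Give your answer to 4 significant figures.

145200 ft

1 km = 3280.84 ft, so 44.26 × 3280.84 = 145200 ft.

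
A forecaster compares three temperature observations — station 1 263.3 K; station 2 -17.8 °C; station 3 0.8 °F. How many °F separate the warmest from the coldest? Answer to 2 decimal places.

station 1: 263.3 K = -9.850 °C.
station 3: 0.8 °F = -17.333 °C.
Spread: (-9.850) − (-17.800) = 7.950 °C = 14.31 °F.

14.31 °F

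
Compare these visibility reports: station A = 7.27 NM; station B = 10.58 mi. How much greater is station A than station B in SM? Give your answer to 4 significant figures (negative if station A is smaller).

-2.214 SM

station A: 7.27 nmi = 8.36617 SM.
Difference: 8.36617 − 10.58000 = -2.214 SM.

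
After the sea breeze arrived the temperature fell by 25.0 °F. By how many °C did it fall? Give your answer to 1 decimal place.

13.9 °C

A change of 1 °C equals a change of 1.8 °F: Δ°C = 25.0 × 0.5556 = 13.9 °C.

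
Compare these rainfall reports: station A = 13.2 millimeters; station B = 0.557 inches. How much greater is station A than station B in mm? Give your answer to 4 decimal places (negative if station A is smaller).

-0.9478 mm

station B: 0.557 in = 14.147800 mm.
Difference: 13.200000 − 14.147800 = -0.9478 mm.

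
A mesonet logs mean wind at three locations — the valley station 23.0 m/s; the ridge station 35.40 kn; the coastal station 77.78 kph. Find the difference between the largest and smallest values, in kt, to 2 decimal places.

the valley station: 23.0 m/s = 44.7084 kt.
the coastal station: 77.78 km/h = 41.9978 kt.
Spread: 44.7084 − 35.4000 = 9.31 kt.

9.31 kt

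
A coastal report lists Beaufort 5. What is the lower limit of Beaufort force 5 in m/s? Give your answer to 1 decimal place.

8.0 m/s

Beaufort 5 (fresh breeze) spans 8.0–10.7 m/s.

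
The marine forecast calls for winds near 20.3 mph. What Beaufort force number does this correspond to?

Beaufort force 5

20.3 mph = 9.1 m/s, which is Beaufort 5 (fresh breeze, 8.0–10.7 m/s).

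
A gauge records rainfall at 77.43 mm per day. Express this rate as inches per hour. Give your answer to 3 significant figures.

77.43 mm/day × 0.0393701 in/mm × 0.0416667 day/hour = 0.127 in/hour.

0.127 in/hour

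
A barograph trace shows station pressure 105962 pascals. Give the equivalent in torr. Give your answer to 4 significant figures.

794.8 mmHg

1 Pa = 0.00750062 mmHg, so 105962 × 0.00750062 = 794.8 mmHg.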